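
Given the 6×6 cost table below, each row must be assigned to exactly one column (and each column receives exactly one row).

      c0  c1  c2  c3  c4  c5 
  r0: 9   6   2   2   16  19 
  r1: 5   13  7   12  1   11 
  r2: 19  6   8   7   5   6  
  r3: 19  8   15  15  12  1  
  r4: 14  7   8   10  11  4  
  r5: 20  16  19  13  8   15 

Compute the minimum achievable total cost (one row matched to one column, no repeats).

one of 2 optimal assignments: row0→col2 (cost 2), row1→col0 (cost 5), row2→col3 (cost 7), row3→col5 (cost 1), row4→col1 (cost 7), row5→col4 (cost 8)
total = 2 + 5 + 7 + 1 + 7 + 8 = 30

Minimum assignment cost: 30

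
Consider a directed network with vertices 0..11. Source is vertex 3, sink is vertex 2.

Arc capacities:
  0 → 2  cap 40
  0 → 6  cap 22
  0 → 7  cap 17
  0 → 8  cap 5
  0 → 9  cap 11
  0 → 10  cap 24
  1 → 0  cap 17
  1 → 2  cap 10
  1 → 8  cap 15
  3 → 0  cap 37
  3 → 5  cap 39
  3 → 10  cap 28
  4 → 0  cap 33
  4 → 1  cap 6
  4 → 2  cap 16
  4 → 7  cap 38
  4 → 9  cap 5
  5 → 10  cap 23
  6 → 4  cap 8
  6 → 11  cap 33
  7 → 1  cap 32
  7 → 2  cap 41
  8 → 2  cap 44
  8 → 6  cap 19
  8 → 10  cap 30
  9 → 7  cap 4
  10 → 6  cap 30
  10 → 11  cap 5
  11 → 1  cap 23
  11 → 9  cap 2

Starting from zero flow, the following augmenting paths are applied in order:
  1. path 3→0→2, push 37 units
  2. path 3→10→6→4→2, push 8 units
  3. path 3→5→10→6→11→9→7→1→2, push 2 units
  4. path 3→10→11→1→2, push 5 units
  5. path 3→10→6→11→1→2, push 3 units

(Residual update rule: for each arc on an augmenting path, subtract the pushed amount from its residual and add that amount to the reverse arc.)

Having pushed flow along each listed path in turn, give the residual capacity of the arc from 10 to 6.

after path 1 (3→0→2, push 37): res(10,6)=30
after path 2 (3→10→6→4→2, push 8): res(10,6)=22
after path 3 (3→5→10→6→11→9→7→1→2, push 2): res(10,6)=20
after path 4 (3→10→11→1→2, push 5): res(10,6)=20
after path 5 (3→10→6→11→1→2, push 3): res(10,6)=17

Residual capacity of (10,6): 17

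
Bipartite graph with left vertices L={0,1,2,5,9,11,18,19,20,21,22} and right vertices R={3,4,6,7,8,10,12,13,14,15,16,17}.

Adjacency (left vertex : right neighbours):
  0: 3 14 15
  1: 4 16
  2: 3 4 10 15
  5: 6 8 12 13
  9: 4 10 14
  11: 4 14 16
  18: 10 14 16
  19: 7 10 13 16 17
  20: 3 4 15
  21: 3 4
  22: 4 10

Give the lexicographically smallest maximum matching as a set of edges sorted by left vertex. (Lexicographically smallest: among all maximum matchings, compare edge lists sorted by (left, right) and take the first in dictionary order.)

Lex-smallest maximum matching: {(0,3), (1,4), (2,10), (5,6), (9,14), (11,16), (19,7), (20,15)}

|M| = 8 (so the lex-smallest maximum matching has 8 edges)
process left vertices in ascending order; for each, take the smallest-labelled available neighbour that still permits 8 edges overall, or leave it unmatched if none does
lex-smallest matching: {0-3, 1-4, 2-10, 5-6, 9-14, 11-16, 19-7, 20-15}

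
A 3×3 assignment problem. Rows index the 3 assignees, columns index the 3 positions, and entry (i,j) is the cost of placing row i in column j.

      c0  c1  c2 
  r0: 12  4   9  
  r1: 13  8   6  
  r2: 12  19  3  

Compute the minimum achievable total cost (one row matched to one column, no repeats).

Minimum assignment cost: 20

optimal assignment: row0→col1 (cost 4), row1→col0 (cost 13), row2→col2 (cost 3)
total = 4 + 13 + 3 = 20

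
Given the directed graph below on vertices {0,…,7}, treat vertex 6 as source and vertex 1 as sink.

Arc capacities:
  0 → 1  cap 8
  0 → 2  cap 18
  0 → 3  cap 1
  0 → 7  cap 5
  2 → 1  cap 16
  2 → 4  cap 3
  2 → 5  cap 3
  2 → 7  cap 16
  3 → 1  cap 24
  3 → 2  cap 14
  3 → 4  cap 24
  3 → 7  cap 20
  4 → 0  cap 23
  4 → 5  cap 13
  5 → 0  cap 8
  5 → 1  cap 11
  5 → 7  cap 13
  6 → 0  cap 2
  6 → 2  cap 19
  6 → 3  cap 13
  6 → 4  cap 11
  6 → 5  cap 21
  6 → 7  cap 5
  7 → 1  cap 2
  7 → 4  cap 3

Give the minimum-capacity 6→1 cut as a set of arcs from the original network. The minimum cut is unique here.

augment #1: 6→0→1 push 2
augment #2: 6→2→1 push 16
augment #3: 6→3→1 push 13
augment #4: 6→5→1 push 11
augment #5: 6→7→1 push 2
augment #6: 6→4→0→1 push 6
augment #7: 6→4→0→3→1 push 1
max flow = 51; residual-reachable set from 6 gives S-side
cut edges (S→T): {(0,1), (0,3), (2,1), (5,1), (6,3), (7,1)} total cap 51

Min-cut arcs: {(0,1), (0,3), (2,1), (5,1), (6,3), (7,1)} (total capacity 51)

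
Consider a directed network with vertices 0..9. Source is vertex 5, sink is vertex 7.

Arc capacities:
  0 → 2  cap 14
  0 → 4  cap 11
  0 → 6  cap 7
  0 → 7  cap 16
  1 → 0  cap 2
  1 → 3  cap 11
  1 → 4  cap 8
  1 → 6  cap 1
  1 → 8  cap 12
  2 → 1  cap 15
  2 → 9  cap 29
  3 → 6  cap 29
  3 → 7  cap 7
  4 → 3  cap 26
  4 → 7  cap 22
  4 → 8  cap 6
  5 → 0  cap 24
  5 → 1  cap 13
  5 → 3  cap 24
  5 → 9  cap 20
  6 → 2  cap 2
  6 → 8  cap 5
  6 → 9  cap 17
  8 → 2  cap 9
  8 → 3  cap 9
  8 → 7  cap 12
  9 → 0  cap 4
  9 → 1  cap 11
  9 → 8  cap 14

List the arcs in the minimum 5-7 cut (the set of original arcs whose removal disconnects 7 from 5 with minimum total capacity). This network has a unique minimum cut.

augment #1: 5→0→7 push 16
augment #2: 5→3→7 push 7
augment #3: 5→0→4→7 push 8
augment #4: 5→1→4→7 push 8
augment #5: 5→1→8→7 push 5
augment #6: 5→9→8→7 push 7
augment #7: 5→9→0→4→7 push 3
max flow = 54; residual-reachable set from 5 gives S-side
cut edges (S→T): {(0,4), (0,7), (1,4), (3,7), (8,7)} total cap 54

Min-cut arcs: {(0,4), (0,7), (1,4), (3,7), (8,7)} (total capacity 54)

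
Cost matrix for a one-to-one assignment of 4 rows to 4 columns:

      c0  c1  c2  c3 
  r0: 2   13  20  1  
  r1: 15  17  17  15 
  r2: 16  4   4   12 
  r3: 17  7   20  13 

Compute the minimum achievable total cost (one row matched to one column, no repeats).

Minimum assignment cost: 27

optimal assignment: row0→col3 (cost 1), row1→col0 (cost 15), row2→col2 (cost 4), row3→col1 (cost 7)
total = 1 + 15 + 4 + 7 = 27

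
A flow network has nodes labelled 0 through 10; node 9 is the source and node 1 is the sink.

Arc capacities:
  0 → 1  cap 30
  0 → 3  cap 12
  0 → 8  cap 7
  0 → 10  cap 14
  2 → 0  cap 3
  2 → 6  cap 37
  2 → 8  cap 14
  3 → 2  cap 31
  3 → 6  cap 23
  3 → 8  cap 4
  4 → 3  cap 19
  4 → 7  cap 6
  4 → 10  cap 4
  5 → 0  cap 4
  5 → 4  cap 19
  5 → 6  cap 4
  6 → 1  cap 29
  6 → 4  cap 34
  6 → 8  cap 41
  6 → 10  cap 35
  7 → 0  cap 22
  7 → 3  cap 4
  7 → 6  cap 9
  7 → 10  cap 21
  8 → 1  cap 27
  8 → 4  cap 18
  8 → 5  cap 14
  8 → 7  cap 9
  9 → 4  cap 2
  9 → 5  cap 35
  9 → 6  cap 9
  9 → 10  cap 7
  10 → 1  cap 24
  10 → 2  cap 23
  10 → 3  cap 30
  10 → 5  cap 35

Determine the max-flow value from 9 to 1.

augment #1: 9→6→1 bottleneck 9, total now 9
augment #2: 9→10→1 bottleneck 7, total now 16
augment #3: 9→4→10→1 bottleneck 2, total now 18
augment #4: 9→5→0→1 bottleneck 4, total now 22
augment #5: 9→5→6→1 bottleneck 4, total now 26
augment #6: 9→5→4→10→1 bottleneck 2, total now 28
augment #7: 9→5→4→3→6→1 bottleneck 16, total now 44
augment #8: 9→5→4→3→8→1 bottleneck 1, total now 45

Maximum flow value: 45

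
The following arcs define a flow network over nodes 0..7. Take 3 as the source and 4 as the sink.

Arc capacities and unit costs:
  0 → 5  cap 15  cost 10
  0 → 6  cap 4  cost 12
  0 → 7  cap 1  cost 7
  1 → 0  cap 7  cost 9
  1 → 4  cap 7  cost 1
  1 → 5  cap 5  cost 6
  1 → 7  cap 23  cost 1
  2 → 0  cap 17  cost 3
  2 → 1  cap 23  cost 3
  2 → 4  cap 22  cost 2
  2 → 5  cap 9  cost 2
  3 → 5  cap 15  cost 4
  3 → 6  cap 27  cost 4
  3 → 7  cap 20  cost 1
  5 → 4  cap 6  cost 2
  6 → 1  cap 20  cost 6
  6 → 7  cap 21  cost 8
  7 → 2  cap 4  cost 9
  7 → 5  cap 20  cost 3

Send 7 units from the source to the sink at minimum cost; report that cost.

shortest-cost path #1: 3→5→4 push 6 @ unit cost 6 (adds 36)
shortest-cost path #2: 3→6→1→4 push 1 @ unit cost 11 (adds 11)
total cost = 47

Minimum cost for 7 units: 47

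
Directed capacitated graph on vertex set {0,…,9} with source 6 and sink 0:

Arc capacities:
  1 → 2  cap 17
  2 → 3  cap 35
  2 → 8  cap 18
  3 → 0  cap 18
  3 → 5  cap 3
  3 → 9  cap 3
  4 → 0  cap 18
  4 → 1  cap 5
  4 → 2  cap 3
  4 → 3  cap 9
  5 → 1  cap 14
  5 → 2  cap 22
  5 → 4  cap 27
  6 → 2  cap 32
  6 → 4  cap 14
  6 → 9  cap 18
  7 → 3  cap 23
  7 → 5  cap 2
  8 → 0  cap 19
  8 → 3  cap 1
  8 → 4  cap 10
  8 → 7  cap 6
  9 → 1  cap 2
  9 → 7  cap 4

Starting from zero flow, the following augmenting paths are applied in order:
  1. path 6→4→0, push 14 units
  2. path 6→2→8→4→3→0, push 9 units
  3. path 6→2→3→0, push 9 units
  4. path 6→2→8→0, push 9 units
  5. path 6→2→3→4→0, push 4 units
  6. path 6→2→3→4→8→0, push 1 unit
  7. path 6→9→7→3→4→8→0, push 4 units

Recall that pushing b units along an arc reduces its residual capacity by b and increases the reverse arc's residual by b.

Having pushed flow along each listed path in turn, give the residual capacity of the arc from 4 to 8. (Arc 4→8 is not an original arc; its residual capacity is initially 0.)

Residual capacity of (4,8): 4

after path 1 (6→4→0, push 14): res(4,8)=0
after path 2 (6→2→8→4→3→0, push 9): res(4,8)=9
after path 3 (6→2→3→0, push 9): res(4,8)=9
after path 4 (6→2→8→0, push 9): res(4,8)=9
after path 5 (6→2→3→4→0, push 4): res(4,8)=9
after path 6 (6→2→3→4→8→0, push 1): res(4,8)=8
after path 7 (6→9→7→3→4→8→0, push 4): res(4,8)=4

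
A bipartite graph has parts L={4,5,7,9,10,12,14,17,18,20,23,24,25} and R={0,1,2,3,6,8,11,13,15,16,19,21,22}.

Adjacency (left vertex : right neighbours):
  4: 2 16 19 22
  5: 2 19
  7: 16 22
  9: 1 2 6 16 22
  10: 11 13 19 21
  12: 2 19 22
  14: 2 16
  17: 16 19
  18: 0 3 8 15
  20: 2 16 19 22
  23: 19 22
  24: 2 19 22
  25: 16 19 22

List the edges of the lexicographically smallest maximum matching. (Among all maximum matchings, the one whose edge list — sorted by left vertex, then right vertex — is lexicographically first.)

|M| = 7 (so the lex-smallest maximum matching has 7 edges)
process left vertices in ascending order; for each, take the smallest-labelled available neighbour that still permits 7 edges overall, or leave it unmatched if none does
lex-smallest matching: {4-2, 5-19, 7-16, 9-1, 10-11, 12-22, 18-0}

Lex-smallest maximum matching: {(4,2), (5,19), (7,16), (9,1), (10,11), (12,22), (18,0)}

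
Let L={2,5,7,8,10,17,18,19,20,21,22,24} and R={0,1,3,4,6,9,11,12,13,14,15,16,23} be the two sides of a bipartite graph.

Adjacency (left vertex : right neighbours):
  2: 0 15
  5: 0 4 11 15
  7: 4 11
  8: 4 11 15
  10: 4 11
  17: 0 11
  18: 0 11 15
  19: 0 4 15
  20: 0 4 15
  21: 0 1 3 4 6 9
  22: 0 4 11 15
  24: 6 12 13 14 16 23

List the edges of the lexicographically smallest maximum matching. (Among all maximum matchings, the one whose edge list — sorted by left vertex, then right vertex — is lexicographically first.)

Lex-smallest maximum matching: {(2,0), (5,4), (7,11), (8,15), (21,1), (24,6)}

|M| = 6 (so the lex-smallest maximum matching has 6 edges)
process left vertices in ascending order; for each, take the smallest-labelled available neighbour that still permits 6 edges overall, or leave it unmatched if none does
lex-smallest matching: {2-0, 5-4, 7-11, 8-15, 21-1, 24-6}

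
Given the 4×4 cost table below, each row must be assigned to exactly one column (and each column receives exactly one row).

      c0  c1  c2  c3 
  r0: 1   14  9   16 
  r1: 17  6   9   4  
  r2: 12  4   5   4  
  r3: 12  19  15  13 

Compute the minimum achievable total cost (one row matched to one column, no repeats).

Minimum assignment cost: 24

optimal assignment: row0→col0 (cost 1), row1→col3 (cost 4), row2→col1 (cost 4), row3→col2 (cost 15)
total = 1 + 4 + 4 + 15 = 24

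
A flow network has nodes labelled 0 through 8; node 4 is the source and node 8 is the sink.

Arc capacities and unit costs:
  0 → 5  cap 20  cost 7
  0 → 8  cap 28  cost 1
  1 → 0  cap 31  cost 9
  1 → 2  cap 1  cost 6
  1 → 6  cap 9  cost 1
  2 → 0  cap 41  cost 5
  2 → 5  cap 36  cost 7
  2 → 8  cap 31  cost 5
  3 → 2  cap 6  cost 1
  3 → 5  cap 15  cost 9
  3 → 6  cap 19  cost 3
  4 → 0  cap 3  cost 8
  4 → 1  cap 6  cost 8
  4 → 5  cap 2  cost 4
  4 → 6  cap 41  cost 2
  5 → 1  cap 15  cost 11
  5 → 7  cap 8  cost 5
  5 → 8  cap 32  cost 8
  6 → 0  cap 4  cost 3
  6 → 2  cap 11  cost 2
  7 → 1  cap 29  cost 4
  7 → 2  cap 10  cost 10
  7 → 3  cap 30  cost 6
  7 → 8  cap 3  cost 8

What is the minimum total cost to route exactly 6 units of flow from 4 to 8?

Minimum cost for 6 units: 42

shortest-cost path #1: 4→6→0→8 push 4 @ unit cost 6 (adds 24)
shortest-cost path #2: 4→0→8 push 2 @ unit cost 9 (adds 18)
total cost = 42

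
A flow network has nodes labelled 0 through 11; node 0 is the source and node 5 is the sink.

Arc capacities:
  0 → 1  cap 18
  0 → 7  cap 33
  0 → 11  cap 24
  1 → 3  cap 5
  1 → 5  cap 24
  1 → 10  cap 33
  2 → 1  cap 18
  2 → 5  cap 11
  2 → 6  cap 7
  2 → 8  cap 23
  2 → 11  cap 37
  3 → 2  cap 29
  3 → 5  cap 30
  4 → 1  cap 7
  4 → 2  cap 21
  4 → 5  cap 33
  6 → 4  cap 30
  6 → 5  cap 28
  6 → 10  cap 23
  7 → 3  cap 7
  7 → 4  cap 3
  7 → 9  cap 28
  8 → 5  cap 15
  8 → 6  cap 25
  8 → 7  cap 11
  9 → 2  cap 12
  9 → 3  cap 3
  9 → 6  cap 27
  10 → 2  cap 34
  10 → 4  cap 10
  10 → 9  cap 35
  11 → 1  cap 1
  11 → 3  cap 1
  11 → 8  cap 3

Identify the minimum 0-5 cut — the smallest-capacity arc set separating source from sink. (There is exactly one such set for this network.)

augment #1: 0→1→5 push 18
augment #2: 0→7→3→5 push 7
augment #3: 0→7→4→5 push 3
augment #4: 0→11→1→5 push 1
augment #5: 0→11→3→5 push 1
augment #6: 0→11→8→5 push 3
augment #7: 0→7→9→2→5 push 11
augment #8: 0→7→9→3→5 push 3
augment #9: 0→7→9→6→5 push 9
max flow = 56; residual-reachable set from 0 gives S-side
cut edges (S→T): {(0,1), (0,7), (11,1), (11,3), (11,8)} total cap 56

Min-cut arcs: {(0,1), (0,7), (11,1), (11,3), (11,8)} (total capacity 56)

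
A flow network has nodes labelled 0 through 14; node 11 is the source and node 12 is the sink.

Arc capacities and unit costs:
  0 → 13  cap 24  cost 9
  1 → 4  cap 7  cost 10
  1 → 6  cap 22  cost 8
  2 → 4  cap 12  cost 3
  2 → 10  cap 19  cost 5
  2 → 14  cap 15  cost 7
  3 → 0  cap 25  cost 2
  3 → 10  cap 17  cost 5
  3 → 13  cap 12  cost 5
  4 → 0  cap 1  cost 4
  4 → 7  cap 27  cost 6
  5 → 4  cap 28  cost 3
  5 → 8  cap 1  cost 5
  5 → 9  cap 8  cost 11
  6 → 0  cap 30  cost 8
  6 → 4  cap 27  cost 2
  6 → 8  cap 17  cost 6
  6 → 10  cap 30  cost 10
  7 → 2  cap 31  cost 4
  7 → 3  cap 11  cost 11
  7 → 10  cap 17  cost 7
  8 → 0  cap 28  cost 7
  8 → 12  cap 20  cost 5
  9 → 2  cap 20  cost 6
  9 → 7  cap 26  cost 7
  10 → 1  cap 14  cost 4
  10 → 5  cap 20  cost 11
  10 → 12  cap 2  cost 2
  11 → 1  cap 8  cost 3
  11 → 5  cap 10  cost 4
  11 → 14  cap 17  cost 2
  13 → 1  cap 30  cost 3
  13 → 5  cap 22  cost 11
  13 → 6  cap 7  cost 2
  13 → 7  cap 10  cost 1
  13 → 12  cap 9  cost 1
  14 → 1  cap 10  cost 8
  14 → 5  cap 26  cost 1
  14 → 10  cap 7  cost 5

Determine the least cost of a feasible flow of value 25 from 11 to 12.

Minimum cost for 25 units: 604

shortest-cost path #1: 11→14→10→12 push 2 @ unit cost 9 (adds 18)
shortest-cost path #2: 11→14→5→8→12 push 1 @ unit cost 13 (adds 13)
shortest-cost path #3: 11→14→5→4→0→13→12 push 1 @ unit cost 20 (adds 20)
shortest-cost path #4: 11→1→6→8→12 push 8 @ unit cost 22 (adds 176)
shortest-cost path #5: 11→14→1→6→8→12 push 9 @ unit cost 29 (adds 261)
shortest-cost path #6: 11→14→5→4→7→3→13→12 push 4 @ unit cost 29 (adds 116)
total cost = 604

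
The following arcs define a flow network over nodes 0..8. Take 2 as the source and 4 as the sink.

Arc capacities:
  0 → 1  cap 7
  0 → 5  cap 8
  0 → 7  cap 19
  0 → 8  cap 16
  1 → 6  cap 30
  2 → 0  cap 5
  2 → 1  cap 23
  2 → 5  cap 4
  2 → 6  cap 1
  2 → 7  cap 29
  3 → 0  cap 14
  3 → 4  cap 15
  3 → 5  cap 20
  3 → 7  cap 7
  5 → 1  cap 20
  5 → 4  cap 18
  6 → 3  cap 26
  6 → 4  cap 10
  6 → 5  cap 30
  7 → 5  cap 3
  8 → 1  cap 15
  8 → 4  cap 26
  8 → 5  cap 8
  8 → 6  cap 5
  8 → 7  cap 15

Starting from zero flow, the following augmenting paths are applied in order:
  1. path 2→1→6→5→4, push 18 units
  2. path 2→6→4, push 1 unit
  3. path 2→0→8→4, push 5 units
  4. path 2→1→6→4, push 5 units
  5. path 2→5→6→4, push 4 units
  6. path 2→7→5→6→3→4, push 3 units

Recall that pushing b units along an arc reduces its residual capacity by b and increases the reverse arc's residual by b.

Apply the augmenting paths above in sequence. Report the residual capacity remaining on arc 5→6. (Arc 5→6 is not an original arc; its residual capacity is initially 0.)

after path 1 (2→1→6→5→4, push 18): res(5,6)=18
after path 2 (2→6→4, push 1): res(5,6)=18
after path 3 (2→0→8→4, push 5): res(5,6)=18
after path 4 (2→1→6→4, push 5): res(5,6)=18
after path 5 (2→5→6→4, push 4): res(5,6)=14
after path 6 (2→7→5→6→3→4, push 3): res(5,6)=11

Residual capacity of (5,6): 11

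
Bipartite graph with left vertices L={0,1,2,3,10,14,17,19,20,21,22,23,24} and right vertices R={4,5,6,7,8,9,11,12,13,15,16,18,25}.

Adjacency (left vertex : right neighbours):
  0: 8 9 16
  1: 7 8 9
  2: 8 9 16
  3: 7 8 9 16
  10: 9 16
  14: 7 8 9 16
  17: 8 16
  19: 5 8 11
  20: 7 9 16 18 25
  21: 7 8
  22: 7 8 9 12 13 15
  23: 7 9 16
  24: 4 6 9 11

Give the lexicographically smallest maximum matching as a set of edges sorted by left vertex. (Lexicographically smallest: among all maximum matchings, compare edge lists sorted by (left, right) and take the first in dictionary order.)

|M| = 8 (so the lex-smallest maximum matching has 8 edges)
process left vertices in ascending order; for each, take the smallest-labelled available neighbour that still permits 8 edges overall, or leave it unmatched if none does
lex-smallest matching: {0-8, 1-7, 2-9, 3-16, 19-5, 20-18, 22-12, 24-4}

Lex-smallest maximum matching: {(0,8), (1,7), (2,9), (3,16), (19,5), (20,18), (22,12), (24,4)}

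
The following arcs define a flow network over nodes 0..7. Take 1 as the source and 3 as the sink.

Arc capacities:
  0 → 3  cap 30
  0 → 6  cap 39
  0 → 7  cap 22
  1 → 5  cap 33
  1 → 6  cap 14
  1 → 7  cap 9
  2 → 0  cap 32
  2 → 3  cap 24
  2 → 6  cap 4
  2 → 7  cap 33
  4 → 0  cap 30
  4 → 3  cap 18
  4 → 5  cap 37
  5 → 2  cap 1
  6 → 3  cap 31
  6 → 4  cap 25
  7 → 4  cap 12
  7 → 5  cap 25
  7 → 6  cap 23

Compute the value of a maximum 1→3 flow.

Maximum flow value: 24

augment #1: 1→6→3 bottleneck 14, total now 14
augment #2: 1→5→2→3 bottleneck 1, total now 15
augment #3: 1→7→4→3 bottleneck 9, total now 24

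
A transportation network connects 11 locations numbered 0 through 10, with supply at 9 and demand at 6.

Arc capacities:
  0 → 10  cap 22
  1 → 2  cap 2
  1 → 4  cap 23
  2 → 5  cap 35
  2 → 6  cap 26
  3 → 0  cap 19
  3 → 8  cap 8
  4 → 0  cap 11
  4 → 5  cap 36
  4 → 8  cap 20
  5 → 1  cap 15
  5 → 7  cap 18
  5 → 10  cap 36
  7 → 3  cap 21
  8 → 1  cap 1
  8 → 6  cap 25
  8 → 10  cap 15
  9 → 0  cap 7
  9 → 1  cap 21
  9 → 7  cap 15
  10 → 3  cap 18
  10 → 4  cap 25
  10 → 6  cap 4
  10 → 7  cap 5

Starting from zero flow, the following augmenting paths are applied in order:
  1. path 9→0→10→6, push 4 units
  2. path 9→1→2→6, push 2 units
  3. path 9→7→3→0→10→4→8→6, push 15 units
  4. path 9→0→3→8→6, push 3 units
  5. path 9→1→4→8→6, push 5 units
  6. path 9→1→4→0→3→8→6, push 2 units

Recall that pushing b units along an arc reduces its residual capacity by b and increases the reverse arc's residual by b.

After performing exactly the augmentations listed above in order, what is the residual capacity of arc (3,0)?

after path 1 (9→0→10→6, push 4): res(3,0)=19
after path 2 (9→1→2→6, push 2): res(3,0)=19
after path 3 (9→7→3→0→10→4→8→6, push 15): res(3,0)=4
after path 4 (9→0→3→8→6, push 3): res(3,0)=7
after path 5 (9→1→4→8→6, push 5): res(3,0)=7
after path 6 (9→1→4→0→3→8→6, push 2): res(3,0)=9

Residual capacity of (3,0): 9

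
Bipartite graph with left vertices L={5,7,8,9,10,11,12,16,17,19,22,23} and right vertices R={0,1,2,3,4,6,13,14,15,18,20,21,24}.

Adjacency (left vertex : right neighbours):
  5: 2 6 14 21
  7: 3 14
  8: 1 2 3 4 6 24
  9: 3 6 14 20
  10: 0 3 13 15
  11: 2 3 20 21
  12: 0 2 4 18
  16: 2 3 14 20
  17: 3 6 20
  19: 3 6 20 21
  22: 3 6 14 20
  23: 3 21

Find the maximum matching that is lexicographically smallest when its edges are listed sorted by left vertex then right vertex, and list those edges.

Lex-smallest maximum matching: {(5,2), (7,3), (8,1), (9,6), (10,0), (11,20), (12,4), (16,14), (19,21)}

|M| = 9 (so the lex-smallest maximum matching has 9 edges)
process left vertices in ascending order; for each, take the smallest-labelled available neighbour that still permits 9 edges overall, or leave it unmatched if none does
lex-smallest matching: {5-2, 7-3, 8-1, 9-6, 10-0, 11-20, 12-4, 16-14, 19-21}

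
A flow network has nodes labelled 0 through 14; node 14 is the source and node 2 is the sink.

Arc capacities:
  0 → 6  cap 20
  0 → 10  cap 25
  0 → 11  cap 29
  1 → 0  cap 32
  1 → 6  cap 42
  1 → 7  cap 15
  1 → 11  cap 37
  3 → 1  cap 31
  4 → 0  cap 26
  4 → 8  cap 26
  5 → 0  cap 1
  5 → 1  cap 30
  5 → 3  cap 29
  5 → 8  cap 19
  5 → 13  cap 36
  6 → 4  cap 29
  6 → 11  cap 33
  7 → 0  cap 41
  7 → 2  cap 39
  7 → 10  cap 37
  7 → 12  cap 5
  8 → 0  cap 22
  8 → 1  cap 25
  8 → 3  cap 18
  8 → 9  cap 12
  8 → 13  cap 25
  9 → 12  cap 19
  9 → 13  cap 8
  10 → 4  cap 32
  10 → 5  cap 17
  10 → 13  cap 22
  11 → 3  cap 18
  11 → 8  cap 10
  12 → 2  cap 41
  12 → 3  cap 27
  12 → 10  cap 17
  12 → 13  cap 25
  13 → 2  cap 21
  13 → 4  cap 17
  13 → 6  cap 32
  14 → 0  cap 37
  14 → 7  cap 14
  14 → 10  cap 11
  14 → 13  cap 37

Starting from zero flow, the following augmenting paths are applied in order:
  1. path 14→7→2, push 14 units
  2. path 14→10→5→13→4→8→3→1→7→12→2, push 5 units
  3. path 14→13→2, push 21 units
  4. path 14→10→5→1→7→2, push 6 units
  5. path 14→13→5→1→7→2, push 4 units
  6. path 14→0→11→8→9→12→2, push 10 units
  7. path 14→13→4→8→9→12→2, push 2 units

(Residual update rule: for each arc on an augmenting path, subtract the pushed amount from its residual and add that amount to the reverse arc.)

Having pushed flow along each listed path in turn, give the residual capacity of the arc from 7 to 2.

Residual capacity of (7,2): 15

after path 1 (14→7→2, push 14): res(7,2)=25
after path 2 (14→10→5→13→4→8→3→1→7→12→2, push 5): res(7,2)=25
after path 3 (14→13→2, push 21): res(7,2)=25
after path 4 (14→10→5→1→7→2, push 6): res(7,2)=19
after path 5 (14→13→5→1→7→2, push 4): res(7,2)=15
after path 6 (14→0→11→8→9→12→2, push 10): res(7,2)=15
after path 7 (14→13→4→8→9→12→2, push 2): res(7,2)=15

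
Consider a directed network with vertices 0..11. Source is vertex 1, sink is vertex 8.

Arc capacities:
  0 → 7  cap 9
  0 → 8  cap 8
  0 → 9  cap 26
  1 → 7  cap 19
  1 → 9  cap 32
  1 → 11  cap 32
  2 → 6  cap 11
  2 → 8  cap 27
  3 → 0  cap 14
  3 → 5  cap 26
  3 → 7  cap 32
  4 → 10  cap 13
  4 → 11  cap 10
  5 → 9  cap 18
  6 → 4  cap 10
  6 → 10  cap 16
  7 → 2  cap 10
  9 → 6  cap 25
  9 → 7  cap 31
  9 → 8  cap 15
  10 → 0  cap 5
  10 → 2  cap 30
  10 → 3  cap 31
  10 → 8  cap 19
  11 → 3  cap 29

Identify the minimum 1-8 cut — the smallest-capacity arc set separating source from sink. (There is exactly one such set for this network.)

Min-cut arcs: {(0,8), (7,2), (9,6), (9,8)} (total capacity 58)

augment #1: 1→9→8 push 15
augment #2: 1→7→2→8 push 10
augment #3: 1→9→6→10→8 push 16
augment #4: 1→11→3→0→8 push 8
augment #5: 1→9→6→4→10→8 push 1
augment #6: 1→11→3→0→9→6→4→10→8 push 2
augment #7: 1→11→3→0→9→6→4→10→2→8 push 4
augment #8: 1→11→3→5→9→6→4→10→2→8 push 2
max flow = 58; residual-reachable set from 1 gives S-side
cut edges (S→T): {(0,8), (7,2), (9,6), (9,8)} total cap 58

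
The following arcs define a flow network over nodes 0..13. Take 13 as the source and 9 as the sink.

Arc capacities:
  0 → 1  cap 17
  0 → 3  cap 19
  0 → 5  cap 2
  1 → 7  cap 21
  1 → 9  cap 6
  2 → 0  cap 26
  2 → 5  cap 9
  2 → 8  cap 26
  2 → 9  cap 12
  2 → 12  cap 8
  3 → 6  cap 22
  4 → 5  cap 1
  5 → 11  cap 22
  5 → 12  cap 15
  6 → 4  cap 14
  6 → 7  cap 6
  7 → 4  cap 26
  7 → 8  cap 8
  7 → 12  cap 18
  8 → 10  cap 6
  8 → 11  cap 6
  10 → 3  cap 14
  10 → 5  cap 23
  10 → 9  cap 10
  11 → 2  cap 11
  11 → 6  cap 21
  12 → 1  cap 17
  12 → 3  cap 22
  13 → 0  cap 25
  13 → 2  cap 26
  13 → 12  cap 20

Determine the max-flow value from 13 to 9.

Maximum flow value: 24

augment #1: 13→2→9 bottleneck 12, total now 12
augment #2: 13→0→1→9 bottleneck 6, total now 18
augment #3: 13→2→8→10→9 bottleneck 6, total now 24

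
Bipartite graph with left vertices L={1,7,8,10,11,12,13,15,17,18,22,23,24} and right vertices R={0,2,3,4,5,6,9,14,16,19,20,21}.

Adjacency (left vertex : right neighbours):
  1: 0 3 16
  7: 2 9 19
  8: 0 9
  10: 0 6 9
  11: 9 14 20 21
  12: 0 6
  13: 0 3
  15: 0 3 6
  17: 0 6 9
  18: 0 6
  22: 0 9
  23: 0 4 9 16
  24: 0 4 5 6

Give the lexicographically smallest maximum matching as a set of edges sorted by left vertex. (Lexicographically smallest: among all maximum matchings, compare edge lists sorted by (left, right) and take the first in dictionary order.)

Lex-smallest maximum matching: {(1,16), (7,2), (8,0), (10,6), (11,14), (13,3), (17,9), (23,4), (24,5)}

|M| = 9 (so the lex-smallest maximum matching has 9 edges)
process left vertices in ascending order; for each, take the smallest-labelled available neighbour that still permits 9 edges overall, or leave it unmatched if none does
lex-smallest matching: {1-16, 7-2, 8-0, 10-6, 11-14, 13-3, 17-9, 23-4, 24-5}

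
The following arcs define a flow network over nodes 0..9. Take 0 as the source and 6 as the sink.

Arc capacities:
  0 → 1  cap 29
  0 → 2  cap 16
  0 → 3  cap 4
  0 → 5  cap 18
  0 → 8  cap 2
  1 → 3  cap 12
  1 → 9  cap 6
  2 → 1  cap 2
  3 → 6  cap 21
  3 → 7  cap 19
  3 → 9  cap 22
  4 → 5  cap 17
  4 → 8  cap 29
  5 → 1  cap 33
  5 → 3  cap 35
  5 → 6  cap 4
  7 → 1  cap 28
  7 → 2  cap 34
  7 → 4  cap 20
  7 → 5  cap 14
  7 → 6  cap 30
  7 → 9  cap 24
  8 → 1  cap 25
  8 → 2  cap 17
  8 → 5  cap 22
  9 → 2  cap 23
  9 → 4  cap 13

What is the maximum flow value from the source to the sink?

Maximum flow value: 42

augment #1: 0→3→6 bottleneck 4, total now 4
augment #2: 0→5→6 bottleneck 4, total now 8
augment #3: 0→1→3→6 bottleneck 12, total now 20
augment #4: 0→5→3→6 bottleneck 5, total now 25
augment #5: 0→5→3→7→6 bottleneck 9, total now 34
augment #6: 0→8→5→3→7→6 bottleneck 2, total now 36
augment #7: 0→1→9→4→5→3→7→6 bottleneck 6, total now 42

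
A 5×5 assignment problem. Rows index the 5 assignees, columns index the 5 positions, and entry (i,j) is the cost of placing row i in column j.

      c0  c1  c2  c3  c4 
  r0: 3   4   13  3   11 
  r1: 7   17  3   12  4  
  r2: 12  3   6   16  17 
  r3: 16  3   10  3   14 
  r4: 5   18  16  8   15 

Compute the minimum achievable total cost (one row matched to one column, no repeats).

Minimum assignment cost: 21

optimal assignment: row0→col3 (cost 3), row1→col4 (cost 4), row2→col2 (cost 6), row3→col1 (cost 3), row4→col0 (cost 5)
total = 3 + 4 + 6 + 3 + 5 = 21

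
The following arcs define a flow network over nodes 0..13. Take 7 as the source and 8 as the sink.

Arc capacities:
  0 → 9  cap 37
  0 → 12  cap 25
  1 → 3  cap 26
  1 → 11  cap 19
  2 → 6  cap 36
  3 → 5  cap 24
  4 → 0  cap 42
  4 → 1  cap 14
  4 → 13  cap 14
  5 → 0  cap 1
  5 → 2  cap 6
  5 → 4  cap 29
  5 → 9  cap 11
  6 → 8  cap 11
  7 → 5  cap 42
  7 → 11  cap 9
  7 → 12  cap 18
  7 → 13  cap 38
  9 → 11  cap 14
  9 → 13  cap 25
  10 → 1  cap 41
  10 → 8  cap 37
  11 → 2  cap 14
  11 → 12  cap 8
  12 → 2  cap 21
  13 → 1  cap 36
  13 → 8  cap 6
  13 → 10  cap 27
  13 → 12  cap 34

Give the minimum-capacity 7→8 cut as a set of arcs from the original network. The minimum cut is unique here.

augment #1: 7→13→8 push 6
augment #2: 7→13→10→8 push 27
augment #3: 7→5→2→6→8 push 6
augment #4: 7→11→2→6→8 push 5
max flow = 44; residual-reachable set from 7 gives S-side
cut edges (S→T): {(6,8), (13,8), (13,10)} total cap 44

Min-cut arcs: {(6,8), (13,8), (13,10)} (total capacity 44)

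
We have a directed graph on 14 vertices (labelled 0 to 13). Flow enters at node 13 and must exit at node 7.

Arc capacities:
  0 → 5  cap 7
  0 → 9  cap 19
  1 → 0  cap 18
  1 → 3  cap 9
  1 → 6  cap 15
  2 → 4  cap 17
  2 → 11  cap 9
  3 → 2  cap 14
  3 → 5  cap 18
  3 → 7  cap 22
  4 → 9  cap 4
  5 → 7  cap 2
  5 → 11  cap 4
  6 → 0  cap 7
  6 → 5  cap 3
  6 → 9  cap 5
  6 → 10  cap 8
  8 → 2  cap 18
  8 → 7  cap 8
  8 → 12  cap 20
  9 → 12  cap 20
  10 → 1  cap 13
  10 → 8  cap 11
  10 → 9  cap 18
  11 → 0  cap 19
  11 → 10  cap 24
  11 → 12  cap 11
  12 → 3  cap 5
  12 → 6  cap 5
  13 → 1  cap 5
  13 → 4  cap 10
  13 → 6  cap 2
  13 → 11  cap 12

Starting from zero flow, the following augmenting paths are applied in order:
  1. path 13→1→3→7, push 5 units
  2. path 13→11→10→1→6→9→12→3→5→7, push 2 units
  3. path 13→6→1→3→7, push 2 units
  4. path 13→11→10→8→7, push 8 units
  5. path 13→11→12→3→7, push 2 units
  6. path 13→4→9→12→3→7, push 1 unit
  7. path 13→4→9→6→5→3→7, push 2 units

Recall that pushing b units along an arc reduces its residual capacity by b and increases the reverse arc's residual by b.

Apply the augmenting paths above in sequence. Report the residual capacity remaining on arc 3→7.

after path 1 (13→1→3→7, push 5): res(3,7)=17
after path 2 (13→11→10→1→6→9→12→3→5→7, push 2): res(3,7)=17
after path 3 (13→6→1→3→7, push 2): res(3,7)=15
after path 4 (13→11→10→8→7, push 8): res(3,7)=15
after path 5 (13→11→12→3→7, push 2): res(3,7)=13
after path 6 (13→4→9→12→3→7, push 1): res(3,7)=12
after path 7 (13→4→9→6→5→3→7, push 2): res(3,7)=10

Residual capacity of (3,7): 10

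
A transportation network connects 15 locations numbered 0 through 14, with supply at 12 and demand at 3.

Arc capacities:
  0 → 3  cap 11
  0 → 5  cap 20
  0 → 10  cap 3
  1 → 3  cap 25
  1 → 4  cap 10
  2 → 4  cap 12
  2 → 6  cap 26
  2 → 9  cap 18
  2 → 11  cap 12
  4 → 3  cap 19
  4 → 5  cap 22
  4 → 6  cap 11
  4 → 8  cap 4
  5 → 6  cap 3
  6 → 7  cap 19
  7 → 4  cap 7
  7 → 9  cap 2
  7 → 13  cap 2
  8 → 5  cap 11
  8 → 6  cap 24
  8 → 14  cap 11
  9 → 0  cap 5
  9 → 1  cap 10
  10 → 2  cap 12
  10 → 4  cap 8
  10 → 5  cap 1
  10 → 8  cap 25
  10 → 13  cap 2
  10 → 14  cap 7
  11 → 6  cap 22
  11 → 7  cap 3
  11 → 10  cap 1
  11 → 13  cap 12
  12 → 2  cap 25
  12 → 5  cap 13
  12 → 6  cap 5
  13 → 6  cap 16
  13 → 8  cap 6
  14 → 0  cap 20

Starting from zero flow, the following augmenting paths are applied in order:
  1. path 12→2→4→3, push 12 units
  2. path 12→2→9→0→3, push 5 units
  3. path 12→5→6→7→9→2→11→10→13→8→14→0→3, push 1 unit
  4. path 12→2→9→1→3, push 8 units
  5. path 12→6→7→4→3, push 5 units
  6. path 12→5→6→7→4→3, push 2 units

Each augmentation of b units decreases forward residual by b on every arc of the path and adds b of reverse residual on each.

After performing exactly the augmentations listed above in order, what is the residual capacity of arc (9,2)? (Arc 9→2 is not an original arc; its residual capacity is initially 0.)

Residual capacity of (9,2): 12

after path 1 (12→2→4→3, push 12): res(9,2)=0
after path 2 (12→2→9→0→3, push 5): res(9,2)=5
after path 3 (12→5→6→7→9→2→11→10→13→8→14→0→3, push 1): res(9,2)=4
after path 4 (12→2→9→1→3, push 8): res(9,2)=12
after path 5 (12→6→7→4→3, push 5): res(9,2)=12
after path 6 (12→5→6→7→4→3, push 2): res(9,2)=12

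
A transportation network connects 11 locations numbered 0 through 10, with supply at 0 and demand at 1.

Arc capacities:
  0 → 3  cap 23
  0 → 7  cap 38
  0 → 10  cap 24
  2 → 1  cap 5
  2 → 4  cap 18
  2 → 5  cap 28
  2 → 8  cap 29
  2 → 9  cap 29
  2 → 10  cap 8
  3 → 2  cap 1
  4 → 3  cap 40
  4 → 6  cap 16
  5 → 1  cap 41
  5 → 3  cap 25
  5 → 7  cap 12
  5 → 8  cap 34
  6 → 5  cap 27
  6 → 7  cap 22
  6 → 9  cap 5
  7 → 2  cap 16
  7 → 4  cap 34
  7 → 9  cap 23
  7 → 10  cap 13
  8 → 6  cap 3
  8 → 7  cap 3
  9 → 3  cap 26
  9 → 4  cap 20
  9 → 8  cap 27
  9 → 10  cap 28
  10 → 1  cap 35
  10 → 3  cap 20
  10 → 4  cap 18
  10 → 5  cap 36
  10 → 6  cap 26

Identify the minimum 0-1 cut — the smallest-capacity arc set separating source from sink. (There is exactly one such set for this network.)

Min-cut arcs: {(0,7), (0,10), (3,2)} (total capacity 63)

augment #1: 0→10→1 push 24
augment #2: 0→3→2→1 push 1
augment #3: 0→7→2→1 push 4
augment #4: 0→7→10→1 push 11
augment #5: 0→7→2→5→1 push 12
augment #6: 0→7→10→5→1 push 2
augment #7: 0→7→4→6→5→1 push 9
max flow = 63; residual-reachable set from 0 gives S-side
cut edges (S→T): {(0,7), (0,10), (3,2)} total cap 63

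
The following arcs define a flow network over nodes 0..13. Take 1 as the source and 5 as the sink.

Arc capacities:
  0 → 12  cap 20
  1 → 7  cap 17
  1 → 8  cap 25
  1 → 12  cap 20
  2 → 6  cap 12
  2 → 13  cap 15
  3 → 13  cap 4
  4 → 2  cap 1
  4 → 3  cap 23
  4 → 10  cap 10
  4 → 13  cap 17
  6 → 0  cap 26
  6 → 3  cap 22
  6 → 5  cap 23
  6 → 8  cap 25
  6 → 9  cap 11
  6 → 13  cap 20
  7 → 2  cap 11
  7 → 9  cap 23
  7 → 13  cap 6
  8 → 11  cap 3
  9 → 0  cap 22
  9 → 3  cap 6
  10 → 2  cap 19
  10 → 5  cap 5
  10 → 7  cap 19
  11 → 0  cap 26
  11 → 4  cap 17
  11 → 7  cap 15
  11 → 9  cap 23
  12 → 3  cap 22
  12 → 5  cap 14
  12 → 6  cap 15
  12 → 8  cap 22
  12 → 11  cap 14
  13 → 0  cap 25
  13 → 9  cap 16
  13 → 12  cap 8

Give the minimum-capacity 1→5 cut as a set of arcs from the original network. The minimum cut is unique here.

Min-cut arcs: {(1,7), (1,12), (8,11)} (total capacity 40)

augment #1: 1→12→5 push 14
augment #2: 1→12→6→5 push 6
augment #3: 1→7→2→6→5 push 11
augment #4: 1→7→13→12→6→5 push 6
augment #5: 1→8→11→4→10→5 push 3
max flow = 40; residual-reachable set from 1 gives S-side
cut edges (S→T): {(1,7), (1,12), (8,11)} total cap 40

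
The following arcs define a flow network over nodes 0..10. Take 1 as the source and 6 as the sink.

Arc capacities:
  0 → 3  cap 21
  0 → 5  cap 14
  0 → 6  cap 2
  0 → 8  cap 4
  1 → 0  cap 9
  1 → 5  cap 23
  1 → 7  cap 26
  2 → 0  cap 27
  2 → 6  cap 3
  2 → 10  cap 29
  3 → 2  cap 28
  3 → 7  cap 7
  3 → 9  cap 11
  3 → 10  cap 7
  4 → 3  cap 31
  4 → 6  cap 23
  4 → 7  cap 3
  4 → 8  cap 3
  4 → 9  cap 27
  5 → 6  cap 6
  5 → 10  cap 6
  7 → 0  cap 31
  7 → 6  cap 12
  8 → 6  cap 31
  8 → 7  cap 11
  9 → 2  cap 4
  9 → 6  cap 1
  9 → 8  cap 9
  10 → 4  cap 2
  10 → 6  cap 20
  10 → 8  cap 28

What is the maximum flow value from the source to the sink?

augment #1: 1→0→6 bottleneck 2, total now 2
augment #2: 1→5→6 bottleneck 6, total now 8
augment #3: 1→7→6 bottleneck 12, total now 20
augment #4: 1→0→8→6 bottleneck 4, total now 24
augment #5: 1→5→10→6 bottleneck 6, total now 30
augment #6: 1→0→3→2→6 bottleneck 3, total now 33
augment #7: 1→7→0→3→9→6 bottleneck 1, total now 34
augment #8: 1→7→0→3→10→6 bottleneck 7, total now 41
augment #9: 1→7→0→3→2→10→6 bottleneck 6, total now 47

Maximum flow value: 47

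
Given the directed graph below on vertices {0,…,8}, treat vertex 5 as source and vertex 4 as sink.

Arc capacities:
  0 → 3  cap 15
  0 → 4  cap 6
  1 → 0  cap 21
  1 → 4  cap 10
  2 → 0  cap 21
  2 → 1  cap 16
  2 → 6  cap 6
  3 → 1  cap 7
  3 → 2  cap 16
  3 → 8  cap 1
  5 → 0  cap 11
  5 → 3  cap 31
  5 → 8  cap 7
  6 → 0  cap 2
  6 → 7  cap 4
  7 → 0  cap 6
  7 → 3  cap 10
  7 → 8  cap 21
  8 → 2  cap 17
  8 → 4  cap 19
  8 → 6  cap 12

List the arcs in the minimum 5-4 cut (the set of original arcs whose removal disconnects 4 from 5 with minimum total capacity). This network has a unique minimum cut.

augment #1: 5→0→4 push 6
augment #2: 5→8→4 push 7
augment #3: 5→3→1→4 push 7
augment #4: 5→3→8→4 push 1
augment #5: 5→3→2→1→4 push 3
augment #6: 5→3→2→6→7→8→4 push 4
max flow = 28; residual-reachable set from 5 gives S-side
cut edges (S→T): {(0,4), (1,4), (3,8), (5,8), (6,7)} total cap 28

Min-cut arcs: {(0,4), (1,4), (3,8), (5,8), (6,7)} (total capacity 28)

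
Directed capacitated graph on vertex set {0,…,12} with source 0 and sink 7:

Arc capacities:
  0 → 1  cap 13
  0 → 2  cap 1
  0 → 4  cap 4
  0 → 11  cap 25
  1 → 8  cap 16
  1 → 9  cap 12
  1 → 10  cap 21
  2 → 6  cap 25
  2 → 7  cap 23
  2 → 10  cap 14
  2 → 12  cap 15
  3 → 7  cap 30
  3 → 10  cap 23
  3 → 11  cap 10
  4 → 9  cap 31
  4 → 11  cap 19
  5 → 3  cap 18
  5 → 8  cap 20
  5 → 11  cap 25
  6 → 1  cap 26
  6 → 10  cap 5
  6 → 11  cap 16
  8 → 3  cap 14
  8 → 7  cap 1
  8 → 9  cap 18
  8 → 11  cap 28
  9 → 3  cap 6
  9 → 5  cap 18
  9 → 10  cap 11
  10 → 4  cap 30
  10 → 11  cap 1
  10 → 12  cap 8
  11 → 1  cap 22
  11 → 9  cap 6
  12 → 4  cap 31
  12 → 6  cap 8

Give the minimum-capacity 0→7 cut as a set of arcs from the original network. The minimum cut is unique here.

augment #1: 0→2→7 push 1
augment #2: 0→1→8→7 push 1
augment #3: 0→1→8→3→7 push 12
augment #4: 0→4→9→3→7 push 4
augment #5: 0→11→9→3→7 push 2
augment #6: 0→11→1→8→3→7 push 2
augment #7: 0→11→9→5→3→7 push 4
augment #8: 0→11→1→9→5→3→7 push 6
max flow = 32; residual-reachable set from 0 gives S-side
cut edges (S→T): {(0,2), (3,7), (8,7)} total cap 32

Min-cut arcs: {(0,2), (3,7), (8,7)} (total capacity 32)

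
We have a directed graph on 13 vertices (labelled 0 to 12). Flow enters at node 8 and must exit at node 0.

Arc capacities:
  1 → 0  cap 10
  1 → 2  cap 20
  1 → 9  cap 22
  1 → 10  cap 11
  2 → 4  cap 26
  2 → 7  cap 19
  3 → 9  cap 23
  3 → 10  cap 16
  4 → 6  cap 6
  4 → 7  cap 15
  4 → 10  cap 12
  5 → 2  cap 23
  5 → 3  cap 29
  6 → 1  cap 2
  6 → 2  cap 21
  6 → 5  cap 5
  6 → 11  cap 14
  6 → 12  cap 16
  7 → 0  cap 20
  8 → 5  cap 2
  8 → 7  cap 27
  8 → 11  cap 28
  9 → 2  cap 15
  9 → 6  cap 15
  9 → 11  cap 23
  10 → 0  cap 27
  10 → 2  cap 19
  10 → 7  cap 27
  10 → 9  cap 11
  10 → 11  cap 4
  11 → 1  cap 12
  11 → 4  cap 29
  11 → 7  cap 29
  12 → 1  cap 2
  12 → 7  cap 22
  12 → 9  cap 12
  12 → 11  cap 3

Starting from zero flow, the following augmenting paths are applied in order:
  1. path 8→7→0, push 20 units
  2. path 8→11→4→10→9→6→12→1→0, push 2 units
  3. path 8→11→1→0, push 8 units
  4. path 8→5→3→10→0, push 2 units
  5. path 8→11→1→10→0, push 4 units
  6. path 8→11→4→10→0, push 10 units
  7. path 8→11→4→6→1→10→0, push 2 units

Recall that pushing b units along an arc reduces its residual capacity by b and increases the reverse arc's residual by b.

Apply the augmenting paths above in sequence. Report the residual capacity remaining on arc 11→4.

after path 1 (8→7→0, push 20): res(11,4)=29
after path 2 (8→11→4→10→9→6→12→1→0, push 2): res(11,4)=27
after path 3 (8→11→1→0, push 8): res(11,4)=27
after path 4 (8→5→3→10→0, push 2): res(11,4)=27
after path 5 (8→11→1→10→0, push 4): res(11,4)=27
after path 6 (8→11→4→10→0, push 10): res(11,4)=17
after path 7 (8→11→4→6→1→10→0, push 2): res(11,4)=15

Residual capacity of (11,4): 15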